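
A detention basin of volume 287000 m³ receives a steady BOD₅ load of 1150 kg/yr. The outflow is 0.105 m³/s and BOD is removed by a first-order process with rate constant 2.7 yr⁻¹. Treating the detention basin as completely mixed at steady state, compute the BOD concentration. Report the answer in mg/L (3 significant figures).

0.281 mg/L

Outflow Q = 0.105 m³/s × 3.156e+07 s/yr = 3.314e+06 m³/yr.
Steady-state CSTR mass balance: W = Q·C + k·V·C, so C = W/(Q + kV).
Q + kV = 3.314e+06 + 2.7·287000 = 4.088e+06 m³/yr.
C = 1150/4.088e+06 = 0.0002813 kg/m³ = 0.2813 mg/L.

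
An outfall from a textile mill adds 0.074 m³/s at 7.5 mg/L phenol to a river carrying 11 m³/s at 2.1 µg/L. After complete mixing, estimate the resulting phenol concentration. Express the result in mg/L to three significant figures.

2.1 µg/L = 0.0021 mg/L.
Conservation of mass across the mixing zone: C = (0.074·7.5 + 11·0.0021) / (0.074 + 11) = 0.5781/11.07 = 0.0522 mg/L.

0.0522 mg/L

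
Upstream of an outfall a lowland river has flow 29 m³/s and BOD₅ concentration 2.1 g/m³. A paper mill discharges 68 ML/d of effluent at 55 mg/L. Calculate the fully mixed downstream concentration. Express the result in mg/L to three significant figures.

3.50 mg/L

68 ML/d = 0.787 m³/s.
By mass balance at complete mixing, C = (0.787·55 + 29·2.1) / (0.787 + 29) = 104.2/29.79 = 3.498 mg/L.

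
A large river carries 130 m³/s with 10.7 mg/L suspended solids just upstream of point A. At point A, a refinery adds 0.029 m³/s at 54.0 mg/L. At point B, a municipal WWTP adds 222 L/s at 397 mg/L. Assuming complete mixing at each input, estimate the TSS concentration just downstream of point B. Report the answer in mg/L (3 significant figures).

11.4 mg/L

After input A: C = (130·10.7 + 0.029·54) / 130 = 10.71 mg/L.
222 L/s = 0.222 m³/s.
After input B: C = (130·10.71 + 0.222·397) / 130.3 = 11.37 mg/L.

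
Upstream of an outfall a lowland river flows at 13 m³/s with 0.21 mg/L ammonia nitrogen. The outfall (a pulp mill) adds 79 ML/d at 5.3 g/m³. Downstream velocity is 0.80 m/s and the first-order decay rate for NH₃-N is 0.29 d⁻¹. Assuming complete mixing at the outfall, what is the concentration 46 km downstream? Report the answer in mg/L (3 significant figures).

79 ML/d = 0.9144 m³/s.
After complete mixing, C₀ = (0.9144·5.3 + 13·0.21) / 13.91 = 0.5445 mg/L.
Travel time t = 4.6e+04 m / 0.80 m/s = 5.75e+04 s = 0.6655 d.
C = 0.5445·exp(−0.29·0.6655) = 0.5445·0.8245 = 0.4489 mg/L.

0.449 mg/L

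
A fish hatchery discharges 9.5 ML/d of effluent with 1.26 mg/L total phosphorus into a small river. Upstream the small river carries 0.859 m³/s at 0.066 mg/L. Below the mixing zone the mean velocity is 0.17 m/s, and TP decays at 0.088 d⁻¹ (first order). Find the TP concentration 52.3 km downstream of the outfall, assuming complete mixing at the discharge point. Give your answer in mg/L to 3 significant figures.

9.5 ML/d = 0.11 m³/s.
After complete mixing, C₀ = (0.11·1.26 + 0.859·0.066) / 0.969 = 0.2015 mg/L.
Travel time t = 5.23e+04 m / 0.17 m/s = 3.076e+05 s = 3.561 d.
C = 0.2015·exp(−0.088·3.561) = 0.2015·0.731 = 0.1473 mg/L.

0.147 mg/L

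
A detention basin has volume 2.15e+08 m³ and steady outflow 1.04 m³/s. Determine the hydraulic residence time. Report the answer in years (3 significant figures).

Q = 1.04 m³/s × 3.156e+07 s/yr = 3.282e+07 m³/yr.
Hydraulic residence time τ = V/Q = 2.15e+08/3.282e+07 = 6.551 yr.

6.55 yr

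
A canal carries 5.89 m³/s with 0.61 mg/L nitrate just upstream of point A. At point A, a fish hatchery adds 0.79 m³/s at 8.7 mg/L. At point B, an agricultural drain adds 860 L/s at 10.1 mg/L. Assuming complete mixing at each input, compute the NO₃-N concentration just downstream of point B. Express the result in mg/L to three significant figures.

2.54 mg/L

After input A: C = (5.89·0.61 + 0.79·8.7) / 6.68 = 1.567 mg/L.
860 L/s = 0.86 m³/s.
After input B: C = (6.68·1.567 + 0.86·10.1) / 7.54 = 2.54 mg/L.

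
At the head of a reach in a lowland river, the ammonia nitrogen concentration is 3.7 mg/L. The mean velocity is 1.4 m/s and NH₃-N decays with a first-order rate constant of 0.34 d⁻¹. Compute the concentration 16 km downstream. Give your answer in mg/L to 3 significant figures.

3.54 mg/L

Travel time t = 16 km / 1.4 m/s = 1.6e+04/1.4 = 1.143e+04 s = 0.1323 d.
First-order decay: C = 3.7·exp(−0.34·0.1323) = 3.7·0.956 = 3.537 mg/L.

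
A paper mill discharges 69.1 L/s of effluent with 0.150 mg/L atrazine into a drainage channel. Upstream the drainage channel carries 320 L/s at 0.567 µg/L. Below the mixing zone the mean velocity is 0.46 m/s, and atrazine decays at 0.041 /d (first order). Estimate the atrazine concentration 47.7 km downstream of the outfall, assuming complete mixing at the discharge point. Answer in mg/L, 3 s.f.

0.0258 mg/L

69.1 L/s = 0.0691 m³/s.
320 L/s = 0.32 m³/s.
0.567 µg/L = 0.000567 mg/L.
After complete mixing, C₀ = (0.0691·0.15 + 0.32·0.000567) / 0.3891 = 0.0271 mg/L.
Travel time t = 4.77e+04 m / 0.46 m/s = 1.037e+05 s = 1.2 d.
C = 0.0271·exp(−0.041·1.2) = 0.0271·0.952 = 0.0258 mg/L.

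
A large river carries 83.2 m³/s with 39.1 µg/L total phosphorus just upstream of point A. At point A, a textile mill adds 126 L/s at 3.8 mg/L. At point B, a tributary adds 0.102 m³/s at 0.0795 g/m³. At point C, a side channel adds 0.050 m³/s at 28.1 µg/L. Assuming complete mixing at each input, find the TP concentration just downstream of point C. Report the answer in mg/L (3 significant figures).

39.1 µg/L = 0.0391 mg/L.
126 L/s = 0.126 m³/s.
After input A: C = (83.2·0.0391 + 0.126·3.8) / 83.33 = 0.04479 mg/L.
After input B: C = (83.33·0.04479 + 0.102·0.0795) / 83.43 = 0.04483 mg/L.
28.1 µg/L = 0.0281 mg/L.
After input C: C = (83.43·0.04483 + 0.05·0.0281) / 83.48 = 0.04482 mg/L.

0.0448 mg/L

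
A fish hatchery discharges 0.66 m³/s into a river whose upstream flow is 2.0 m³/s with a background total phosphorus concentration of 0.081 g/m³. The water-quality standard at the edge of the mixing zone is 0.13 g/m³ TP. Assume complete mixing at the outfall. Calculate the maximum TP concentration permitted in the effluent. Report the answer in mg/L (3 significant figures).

Mass balance: 0.13·2.66 = 0.66·Cₑ + 2·0.081.
Cₑ = (0.3458 − 0.162) / 0.66 = 0.2785 mg/L.

0.278 mg/L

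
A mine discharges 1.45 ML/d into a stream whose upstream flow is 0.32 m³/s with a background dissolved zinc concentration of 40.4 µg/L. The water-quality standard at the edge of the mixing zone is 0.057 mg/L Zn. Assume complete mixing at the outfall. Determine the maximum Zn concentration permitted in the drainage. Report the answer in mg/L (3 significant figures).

1.45 ML/d = 0.01678 m³/s.
40.4 µg/L = 0.0404 mg/L.
Mass balance: 0.057·0.3368 = 0.01678·Cₑ + 0.32·0.0404.
Cₑ = (0.0192 − 0.01293) / 0.01678 = 0.3735 mg/L.

0.374 mg/L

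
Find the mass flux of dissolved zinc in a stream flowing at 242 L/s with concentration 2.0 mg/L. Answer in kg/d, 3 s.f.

41.8 kg/d

242 L/s = 0.242 m³/s.
Mass flux = Q·C = 0.242 m³/s × 2 g/m³ = 0.484 g/s.
= 0.484 g/s × 86.4 = 41.82 kg/d.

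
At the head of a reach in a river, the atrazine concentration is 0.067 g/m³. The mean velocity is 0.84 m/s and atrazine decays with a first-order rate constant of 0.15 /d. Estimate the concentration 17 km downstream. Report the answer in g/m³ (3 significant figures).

Travel time t = 17 km / 0.84 m/s = 1.7e+04/0.84 = 2.024e+04 s = 0.2342 d.
First-order decay: C = 0.067·exp(−0.15·0.2342) = 0.067·0.9655 = 0.06469 g/m³.

0.0647 g/m³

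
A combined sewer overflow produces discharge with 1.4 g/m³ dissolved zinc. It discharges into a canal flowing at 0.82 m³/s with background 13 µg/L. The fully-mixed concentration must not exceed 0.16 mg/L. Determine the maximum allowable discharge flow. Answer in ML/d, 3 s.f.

8.40 ML/d

13 µg/L = 0.013 mg/L.
Mass balance at complete mixing: C_std·(Q_w + Q_r) = Q_w·C_e + Q_r·C_b.
Rearranging, Q_w = Q_r·(C_std − C_b)/(C_e − C_std) = 0.82·(0.16 − 0.013) / (1.4 − 0.16) = 0.09721 m³/s.
= 8.399 ML/d.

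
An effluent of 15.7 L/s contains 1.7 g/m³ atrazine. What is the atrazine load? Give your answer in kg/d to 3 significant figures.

15.7 L/s = 0.0157 m³/s.
Mass flux = Q·C = 0.0157 m³/s × 1.7 g/m³ = 0.02669 g/s.
= 0.02669 g/s × 86.4 = 2.306 kg/d.

2.31 kg/d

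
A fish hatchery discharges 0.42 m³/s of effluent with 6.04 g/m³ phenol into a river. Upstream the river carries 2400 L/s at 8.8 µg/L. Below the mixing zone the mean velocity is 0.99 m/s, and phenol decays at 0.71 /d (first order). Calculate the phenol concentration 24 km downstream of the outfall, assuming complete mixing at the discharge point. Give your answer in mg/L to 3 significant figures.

2400 L/s = 2.4 m³/s.
8.8 µg/L = 0.0088 mg/L.
After complete mixing, C₀ = (0.42·6.04 + 2.4·0.0088) / 2.82 = 0.9071 mg/L.
Travel time t = 2.4e+04 m / 0.99 m/s = 2.424e+04 s = 0.2806 d.
C = 0.9071·exp(−0.71·0.2806) = 0.9071·0.8194 = 0.7432 mg/L.

0.743 mg/L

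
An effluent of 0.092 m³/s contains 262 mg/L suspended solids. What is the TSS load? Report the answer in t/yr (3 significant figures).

761 t/yr

Mass flux = Q·C = 0.092 m³/s × 262 g/m³ = 24.1 g/s.
= 24.1 g/s × 31.56 = 760.7 t/yr.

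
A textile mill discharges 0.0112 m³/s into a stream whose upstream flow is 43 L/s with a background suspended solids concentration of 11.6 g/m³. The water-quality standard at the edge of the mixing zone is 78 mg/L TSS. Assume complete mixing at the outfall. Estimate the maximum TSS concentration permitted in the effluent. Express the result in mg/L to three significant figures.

43 L/s = 0.043 m³/s.
Mass balance: 78·0.0542 = 0.0112·Cₑ + 0.043·11.6.
Cₑ = (4.228 − 0.4988) / 0.0112 = 332.9 mg/L.

333 mg/L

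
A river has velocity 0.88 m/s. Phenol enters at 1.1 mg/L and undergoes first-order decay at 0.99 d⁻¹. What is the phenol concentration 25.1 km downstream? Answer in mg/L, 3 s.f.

0.793 mg/L

Travel time t = 25.1 km / 0.88 m/s = 2.51e+04/0.88 = 2.852e+04 s = 0.3301 d.
First-order decay: C = 1.1·exp(−0.99·0.3301) = 1.1·0.7212 = 0.7933 mg/L.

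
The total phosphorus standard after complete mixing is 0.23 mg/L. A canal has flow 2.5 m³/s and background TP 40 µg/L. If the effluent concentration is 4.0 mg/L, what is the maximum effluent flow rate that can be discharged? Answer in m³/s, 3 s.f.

40 µg/L = 0.04 mg/L.
Mass balance at complete mixing: C_std·(Q_w + Q_r) = Q_w·C_e + Q_r·C_b.
Rearranging, Q_w = Q_r·(C_std − C_b)/(C_e − C_std) = 2.5·(0.23 − 0.04) / (4 − 0.23) = 0.126 m³/s.

0.126 m³/s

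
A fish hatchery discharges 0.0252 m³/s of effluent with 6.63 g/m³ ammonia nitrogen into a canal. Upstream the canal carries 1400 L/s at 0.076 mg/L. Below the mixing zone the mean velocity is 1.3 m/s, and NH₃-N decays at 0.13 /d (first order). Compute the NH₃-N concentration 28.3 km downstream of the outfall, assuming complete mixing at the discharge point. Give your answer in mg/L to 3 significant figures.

0.186 mg/L

1400 L/s = 1.4 m³/s.
After complete mixing, C₀ = (0.0252·6.63 + 1.4·0.076) / 1.425 = 0.1919 mg/L.
Travel time t = 2.83e+04 m / 1.3 m/s = 2.177e+04 s = 0.252 d.
C = 0.1919·exp(−0.13·0.252) = 0.1919·0.9678 = 0.1857 mg/L.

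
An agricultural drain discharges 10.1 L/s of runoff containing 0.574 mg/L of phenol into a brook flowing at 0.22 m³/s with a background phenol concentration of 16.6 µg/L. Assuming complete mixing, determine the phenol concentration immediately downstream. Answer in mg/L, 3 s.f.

0.0411 mg/L

10.1 L/s = 0.0101 m³/s.
16.6 µg/L = 0.0166 mg/L.
Conservation of mass across the mixing zone: C = (0.0101·0.574 + 0.22·0.0166) / (0.0101 + 0.22) = 0.009449/0.2301 = 0.04107 mg/L.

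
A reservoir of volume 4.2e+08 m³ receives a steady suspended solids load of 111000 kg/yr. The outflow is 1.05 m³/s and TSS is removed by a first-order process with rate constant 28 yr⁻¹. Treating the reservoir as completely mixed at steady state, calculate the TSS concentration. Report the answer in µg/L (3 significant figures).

Outflow Q = 1.05 m³/s × 3.156e+07 s/yr = 3.314e+07 m³/yr.
Steady-state CSTR mass balance: W = Q·C + k·V·C, so C = W/(Q + kV).
Q + kV = 3.314e+07 + 28·4.2e+08 = 1.179e+10 m³/yr.
C = 111000/1.179e+10 = 9.412e-06 kg/m³ = 0.009412 mg/L = 9.412 µg/L.

9.41 µg/L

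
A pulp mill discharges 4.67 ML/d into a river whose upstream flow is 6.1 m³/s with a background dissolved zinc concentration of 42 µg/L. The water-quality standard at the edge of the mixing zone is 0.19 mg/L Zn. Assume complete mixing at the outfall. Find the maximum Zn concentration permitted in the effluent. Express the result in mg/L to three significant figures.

4.67 ML/d = 0.05405 m³/s.
42 µg/L = 0.042 mg/L.
Mass balance: 0.19·6.154 = 0.05405·Cₑ + 6.1·0.042.
Cₑ = (1.169 − 0.2562) / 0.05405 = 16.89 mg/L.

16.9 mg/L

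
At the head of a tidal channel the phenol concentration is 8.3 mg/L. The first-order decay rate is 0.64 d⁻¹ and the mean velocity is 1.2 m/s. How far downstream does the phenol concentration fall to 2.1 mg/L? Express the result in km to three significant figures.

From C = C₀·e^(−kt), t = ln(C₀/C)/k = ln(8.3/2.1)/0.64 = 1.374/0.64 = 2.147 d.
Distance = v·t = 1.2 m/s × 1.855e+05 s = 2.226e+05 m = 222.6 km.

223 km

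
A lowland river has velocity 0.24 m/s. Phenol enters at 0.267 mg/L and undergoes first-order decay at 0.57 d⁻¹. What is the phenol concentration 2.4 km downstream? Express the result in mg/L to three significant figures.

Travel time t = 2.4 km / 0.24 m/s = 2400/0.24 = 1e+04 s = 0.1157 d.
First-order decay: C = 0.267·exp(−0.57·0.1157) = 0.267·0.9362 = 0.25 mg/L.

0.250 mg/L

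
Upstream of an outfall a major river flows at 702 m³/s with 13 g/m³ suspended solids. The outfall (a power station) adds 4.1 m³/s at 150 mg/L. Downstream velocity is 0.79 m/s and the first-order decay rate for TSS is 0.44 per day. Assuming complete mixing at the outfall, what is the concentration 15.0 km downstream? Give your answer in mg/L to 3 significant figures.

12.5 mg/L

After complete mixing, C₀ = (4.1·150 + 702·13) / 706.1 = 13.8 mg/L.
Travel time t = 1.5e+04 m / 0.79 m/s = 1.899e+04 s = 0.2198 d.
C = 13.8·exp(−0.44·0.2198) = 13.8·0.9078 = 12.52 mg/L.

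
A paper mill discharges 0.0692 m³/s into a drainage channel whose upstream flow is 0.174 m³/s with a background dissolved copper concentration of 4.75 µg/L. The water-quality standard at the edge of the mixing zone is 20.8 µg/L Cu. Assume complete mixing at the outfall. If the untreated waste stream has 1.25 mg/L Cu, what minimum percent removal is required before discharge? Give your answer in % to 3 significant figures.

95.1 %

4.75 µg/L = 0.00475 mg/L.
20.8 µg/L = 0.0208 mg/L.
Mass balance: 0.0208·0.2432 = 0.0692·Cₑ + 0.174·0.00475.
Cₑ = (0.005059 − 0.0008265) / 0.0692 = 0.06116 mg/L.
Required removal = 1 − 0.06116/1.25 = 95.11 %.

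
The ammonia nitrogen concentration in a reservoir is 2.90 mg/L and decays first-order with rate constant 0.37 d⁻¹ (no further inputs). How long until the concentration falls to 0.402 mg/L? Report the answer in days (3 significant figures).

5.34 d

t = ln(C₀/C)/k = ln(2.90/0.402)/0.37 = 1.976/0.37 = 5.341 d.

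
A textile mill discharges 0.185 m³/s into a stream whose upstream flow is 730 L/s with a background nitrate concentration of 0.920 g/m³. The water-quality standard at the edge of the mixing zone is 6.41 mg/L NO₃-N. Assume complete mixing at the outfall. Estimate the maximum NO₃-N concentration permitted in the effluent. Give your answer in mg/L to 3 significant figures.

28.1 mg/L

730 L/s = 0.73 m³/s.
Mass balance: 6.41·0.915 = 0.185·Cₑ + 0.73·0.92.
Cₑ = (5.865 − 0.6716) / 0.185 = 28.07 mg/L.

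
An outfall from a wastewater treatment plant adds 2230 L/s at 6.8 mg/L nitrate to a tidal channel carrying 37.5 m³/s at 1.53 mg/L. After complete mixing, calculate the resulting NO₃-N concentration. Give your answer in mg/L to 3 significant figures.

1.83 mg/L

2230 L/s = 2.23 m³/s.
Conservation of mass across the mixing zone: C = (2.23·6.8 + 37.5·1.53) / (2.23 + 37.5) = 72.54/39.73 = 1.826 mg/L.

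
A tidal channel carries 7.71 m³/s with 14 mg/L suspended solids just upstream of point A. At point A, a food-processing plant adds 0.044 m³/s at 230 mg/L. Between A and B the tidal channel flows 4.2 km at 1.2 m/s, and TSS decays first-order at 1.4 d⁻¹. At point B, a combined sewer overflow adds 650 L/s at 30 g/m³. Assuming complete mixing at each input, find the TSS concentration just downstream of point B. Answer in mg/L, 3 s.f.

15.6 mg/L

After input A: C = (7.71·14 + 0.044·230) / 7.754 = 15.23 mg/L.
Over the 4.2 km reach to input B (t = 3500 s = 0.04051 d), decay gives C = 15.23·exp(−1.4·0.04051) = 14.39 mg/L.
650 L/s = 0.65 m³/s.
After input B: C = (7.754·14.39 + 0.65·30) / 8.404 = 15.59 mg/L.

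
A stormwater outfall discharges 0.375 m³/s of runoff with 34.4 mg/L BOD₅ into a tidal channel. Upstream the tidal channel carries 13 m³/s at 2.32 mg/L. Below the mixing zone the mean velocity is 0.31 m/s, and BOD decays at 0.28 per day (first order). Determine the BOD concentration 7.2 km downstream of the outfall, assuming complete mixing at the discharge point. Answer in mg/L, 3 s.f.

2.99 mg/L

After complete mixing, C₀ = (0.375·34.4 + 13·2.32) / 13.38 = 3.219 mg/L.
Travel time t = 7200 m / 0.31 m/s = 2.323e+04 s = 0.2688 d.
C = 3.219·exp(−0.28·0.2688) = 3.219·0.9275 = 2.986 mg/L.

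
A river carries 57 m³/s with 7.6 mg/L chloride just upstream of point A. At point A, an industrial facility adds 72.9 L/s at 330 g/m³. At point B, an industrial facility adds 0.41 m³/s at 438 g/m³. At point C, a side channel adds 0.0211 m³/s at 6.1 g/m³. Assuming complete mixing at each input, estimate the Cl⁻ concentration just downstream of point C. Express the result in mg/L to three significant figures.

11.1 mg/L

72.9 L/s = 0.0729 m³/s.
After input A: C = (57·7.6 + 0.0729·330) / 57.07 = 8.012 mg/L.
After input B: C = (57.07·8.012 + 0.41·438) / 57.48 = 11.08 mg/L.
After input C: C = (57.48·11.08 + 0.0211·6.1) / 57.5 = 11.08 mg/L.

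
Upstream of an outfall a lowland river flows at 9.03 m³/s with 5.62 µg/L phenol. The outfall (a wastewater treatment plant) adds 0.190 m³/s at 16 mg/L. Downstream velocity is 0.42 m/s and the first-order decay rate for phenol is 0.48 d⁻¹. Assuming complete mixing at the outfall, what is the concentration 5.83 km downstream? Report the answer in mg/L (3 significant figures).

0.310 mg/L

5.62 µg/L = 0.00562 mg/L.
After complete mixing, C₀ = (0.19·16 + 9.03·0.00562) / 9.22 = 0.3352 mg/L.
Travel time t = 5830 m / 0.42 m/s = 1.388e+04 s = 0.1607 d.
C = 0.3352·exp(−0.48·0.1607) = 0.3352·0.9258 = 0.3103 mg/L.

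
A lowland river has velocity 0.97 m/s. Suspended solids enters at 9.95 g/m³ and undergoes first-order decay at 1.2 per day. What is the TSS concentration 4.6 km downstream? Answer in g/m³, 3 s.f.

9.32 g/m³

Travel time t = 4.6 km / 0.97 m/s = 4600/0.97 = 4742 s = 0.05489 d.
First-order decay: C = 9.95·exp(−1.2·0.05489) = 9.95·0.9363 = 9.316 g/m³.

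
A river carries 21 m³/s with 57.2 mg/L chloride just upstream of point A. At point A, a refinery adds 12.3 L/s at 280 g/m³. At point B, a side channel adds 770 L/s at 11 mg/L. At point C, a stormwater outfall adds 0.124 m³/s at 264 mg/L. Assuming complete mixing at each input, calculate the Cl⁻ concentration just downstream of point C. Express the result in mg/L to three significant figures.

12.3 L/s = 0.0123 m³/s.
After input A: C = (21·57.2 + 0.0123·280) / 21.01 = 57.33 mg/L.
770 L/s = 0.77 m³/s.
After input B: C = (21.01·57.33 + 0.77·11) / 21.78 = 55.69 mg/L.
After input C: C = (21.78·55.69 + 0.124·264) / 21.91 = 56.87 mg/L.

56.9 mg/L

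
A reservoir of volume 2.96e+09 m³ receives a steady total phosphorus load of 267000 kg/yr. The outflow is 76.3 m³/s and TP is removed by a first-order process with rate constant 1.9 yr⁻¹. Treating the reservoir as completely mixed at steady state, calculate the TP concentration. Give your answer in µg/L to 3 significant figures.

33.2 µg/L

Outflow Q = 76.3 m³/s × 3.156e+07 s/yr = 2.408e+09 m³/yr.
Steady-state CSTR mass balance: W = Q·C + k·V·C, so C = W/(Q + kV).
Q + kV = 2.408e+09 + 1.9·2.96e+09 = 8.032e+09 m³/yr.
C = 267000/8.032e+09 = 3.324e-05 kg/m³ = 0.03324 mg/L = 33.24 µg/L.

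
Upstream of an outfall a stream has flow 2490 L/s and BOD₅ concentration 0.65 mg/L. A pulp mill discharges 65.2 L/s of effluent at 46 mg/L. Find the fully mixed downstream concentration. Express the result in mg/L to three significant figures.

1.81 mg/L

65.2 L/s = 0.0652 m³/s.
2490 L/s = 2.49 m³/s.
By mass balance at complete mixing, C = (0.0652·46 + 2.49·0.65) / (0.0652 + 2.49) = 4.618/2.555 = 1.807 mg/L.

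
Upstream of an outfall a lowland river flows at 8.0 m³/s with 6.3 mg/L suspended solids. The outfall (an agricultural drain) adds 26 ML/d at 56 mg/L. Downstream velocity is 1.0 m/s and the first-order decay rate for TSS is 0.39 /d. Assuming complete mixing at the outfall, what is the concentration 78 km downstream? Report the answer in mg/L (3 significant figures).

26 ML/d = 0.3009 m³/s.
After complete mixing, C₀ = (0.3009·56 + 8·6.3) / 8.301 = 8.102 mg/L.
Travel time t = 7.8e+04 m / 1.0 m/s = 7.8e+04 s = 0.9028 d.
C = 8.102·exp(−0.39·0.9028) = 8.102·0.7032 = 5.697 mg/L.

5.70 mg/L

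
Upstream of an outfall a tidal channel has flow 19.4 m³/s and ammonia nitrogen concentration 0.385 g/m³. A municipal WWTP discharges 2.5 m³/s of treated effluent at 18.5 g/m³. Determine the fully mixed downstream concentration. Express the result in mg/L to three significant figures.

Flow-weighted mixing gives C = (2.5·18.5 + 19.4·0.385) / (2.5 + 19.4) = 53.72/21.9 = 2.453 mg/L.

2.45 mg/L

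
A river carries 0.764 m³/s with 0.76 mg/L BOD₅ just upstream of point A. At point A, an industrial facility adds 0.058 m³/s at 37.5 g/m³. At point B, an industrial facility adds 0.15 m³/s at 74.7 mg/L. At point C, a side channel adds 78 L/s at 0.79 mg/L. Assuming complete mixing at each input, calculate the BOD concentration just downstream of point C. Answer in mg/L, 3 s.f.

13.4 mg/L

After input A: C = (0.764·0.76 + 0.058·37.5) / 0.822 = 3.352 mg/L.
After input B: C = (0.822·3.352 + 0.15·74.7) / 0.972 = 14.36 mg/L.
78 L/s = 0.078 m³/s.
After input C: C = (0.972·14.36 + 0.078·0.79) / 1.05 = 13.35 mg/L.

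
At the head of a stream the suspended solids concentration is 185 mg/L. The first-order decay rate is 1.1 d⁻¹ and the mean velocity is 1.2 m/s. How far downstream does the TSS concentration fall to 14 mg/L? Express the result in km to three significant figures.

243 km

From C = C₀·e^(−kt), t = ln(C₀/C)/k = ln(185/14)/1.1 = 2.581/1.1 = 2.347 d.
Distance = v·t = 1.2 m/s × 2.027e+05 s = 2.433e+05 m = 243.3 km.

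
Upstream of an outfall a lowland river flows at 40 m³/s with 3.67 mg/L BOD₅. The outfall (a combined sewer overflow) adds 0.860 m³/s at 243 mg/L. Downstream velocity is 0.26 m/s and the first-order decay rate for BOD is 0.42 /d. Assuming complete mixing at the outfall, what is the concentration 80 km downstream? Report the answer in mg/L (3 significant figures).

After complete mixing, C₀ = (0.86·243 + 40·3.67) / 40.86 = 8.707 mg/L.
Travel time t = 8e+04 m / 0.26 m/s = 3.077e+05 s = 3.561 d.
C = 8.707·exp(−0.42·3.561) = 8.707·0.2241 = 1.951 mg/L.

1.95 mg/L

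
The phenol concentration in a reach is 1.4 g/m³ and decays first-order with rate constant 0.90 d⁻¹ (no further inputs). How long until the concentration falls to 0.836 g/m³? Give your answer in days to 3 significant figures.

t = ln(C₀/C)/k = ln(1.4/0.836)/0.90 = 0.5156/0.90 = 0.5729 d.

0.573 d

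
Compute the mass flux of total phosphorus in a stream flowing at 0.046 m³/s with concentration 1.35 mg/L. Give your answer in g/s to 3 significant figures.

0.0621 g/s

Mass flux = Q·C = 0.046 m³/s × 1.35 g/m³ = 0.0621 g/s.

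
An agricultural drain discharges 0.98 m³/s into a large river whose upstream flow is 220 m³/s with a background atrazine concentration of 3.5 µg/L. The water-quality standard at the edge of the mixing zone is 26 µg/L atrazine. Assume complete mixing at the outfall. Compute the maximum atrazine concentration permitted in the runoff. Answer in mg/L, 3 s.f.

3.5 µg/L = 0.0035 mg/L.
26 µg/L = 0.026 mg/L.
Mass balance: 0.026·221 = 0.98·Cₑ + 220·0.0035.
Cₑ = (5.745 − 0.77) / 0.98 = 5.077 mg/L.

5.08 mg/L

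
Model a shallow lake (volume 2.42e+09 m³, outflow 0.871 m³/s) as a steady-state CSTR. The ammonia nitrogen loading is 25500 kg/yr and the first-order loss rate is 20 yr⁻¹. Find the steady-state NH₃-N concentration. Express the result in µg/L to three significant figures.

Outflow Q = 0.871 m³/s × 3.156e+07 s/yr = 2.749e+07 m³/yr.
Steady-state CSTR mass balance: W = Q·C + k·V·C, so C = W/(Q + kV).
Q + kV = 2.749e+07 + 20·2.42e+09 = 4.843e+10 m³/yr.
C = 25500/4.843e+10 = 5.266e-07 kg/m³ = 0.0005266 mg/L = 0.5266 µg/L.

0.527 µg/L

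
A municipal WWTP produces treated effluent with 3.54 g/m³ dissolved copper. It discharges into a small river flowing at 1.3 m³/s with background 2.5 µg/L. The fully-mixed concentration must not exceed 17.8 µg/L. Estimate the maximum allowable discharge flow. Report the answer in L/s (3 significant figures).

2.5 µg/L = 0.0025 mg/L.
17.8 µg/L = 0.0178 mg/L.
Mass balance at complete mixing: C_std·(Q_w + Q_r) = Q_w·C_e + Q_r·C_b.
Rearranging, Q_w = Q_r·(C_std − C_b)/(C_e − C_std) = 1.3·(0.0178 − 0.0025) / (3.54 − 0.0178) = 0.005647 m³/s.
= 5.647 L/s.

5.65 L/s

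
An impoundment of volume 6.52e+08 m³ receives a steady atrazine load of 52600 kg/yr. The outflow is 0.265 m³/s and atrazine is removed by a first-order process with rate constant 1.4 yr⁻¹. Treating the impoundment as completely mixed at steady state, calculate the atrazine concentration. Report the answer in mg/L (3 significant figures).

0.0571 mg/L

Outflow Q = 0.265 m³/s × 3.156e+07 s/yr = 8.363e+06 m³/yr.
Steady-state CSTR mass balance: W = Q·C + k·V·C, so C = W/(Q + kV).
Q + kV = 8.363e+06 + 1.4·6.52e+08 = 9.212e+08 m³/yr.
C = 52600/9.212e+08 = 5.71e-05 kg/m³ = 0.0571 mg/L.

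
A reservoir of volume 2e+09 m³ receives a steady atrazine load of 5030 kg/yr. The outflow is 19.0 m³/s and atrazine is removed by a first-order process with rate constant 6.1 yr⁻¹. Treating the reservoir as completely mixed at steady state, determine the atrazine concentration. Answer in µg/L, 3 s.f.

0.393 µg/L

Outflow Q = 19.0 m³/s × 3.156e+07 s/yr = 5.996e+08 m³/yr.
Steady-state CSTR mass balance: W = Q·C + k·V·C, so C = W/(Q + kV).
Q + kV = 5.996e+08 + 6.1·2e+09 = 1.28e+10 m³/yr.
C = 5030/1.28e+10 = 3.93e-07 kg/m³ = 0.000393 mg/L = 0.393 µg/L.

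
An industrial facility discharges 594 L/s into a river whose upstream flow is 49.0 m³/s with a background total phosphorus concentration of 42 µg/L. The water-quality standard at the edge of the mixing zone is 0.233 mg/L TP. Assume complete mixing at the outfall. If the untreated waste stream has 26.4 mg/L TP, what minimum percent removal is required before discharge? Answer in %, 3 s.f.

594 L/s = 0.594 m³/s.
42 µg/L = 0.042 mg/L.
Mass balance: 0.233·49.59 = 0.594·Cₑ + 49·0.042.
Cₑ = (11.56 − 2.058) / 0.594 = 15.99 mg/L.
Required removal = 1 − 15.99/26.4 = 39.44 %.

39.4 %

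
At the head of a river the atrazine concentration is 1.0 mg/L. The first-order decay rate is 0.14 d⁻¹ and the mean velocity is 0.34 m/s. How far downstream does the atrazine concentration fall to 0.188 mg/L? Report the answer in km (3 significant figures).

From C = C₀·e^(−kt), t = ln(C₀/C)/k = ln(1.0/0.188)/0.14 = 1.671/0.14 = 11.94 d.
Distance = v·t = 0.34 m/s × 1.031e+06 s = 3.507e+05 m = 350.7 km.

351 km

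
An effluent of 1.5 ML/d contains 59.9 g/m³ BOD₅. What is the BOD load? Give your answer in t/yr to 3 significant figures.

32.8 t/yr

1.5 ML/d = 0.01736 m³/s.
Mass flux = Q·C = 0.01736 m³/s × 59.9 g/m³ = 1.04 g/s.
= 1.04 g/s × 31.56 = 32.82 t/yr.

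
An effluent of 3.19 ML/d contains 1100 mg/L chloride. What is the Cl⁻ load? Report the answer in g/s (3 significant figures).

40.6 g/s

3.19 ML/d = 0.03692 m³/s.
Mass flux = Q·C = 0.03692 m³/s × 1100 g/m³ = 40.61 g/s.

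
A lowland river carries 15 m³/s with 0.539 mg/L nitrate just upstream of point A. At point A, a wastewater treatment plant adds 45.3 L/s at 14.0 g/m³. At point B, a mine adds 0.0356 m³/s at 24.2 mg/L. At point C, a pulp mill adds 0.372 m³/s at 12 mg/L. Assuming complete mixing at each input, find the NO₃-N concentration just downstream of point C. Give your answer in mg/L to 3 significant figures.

45.3 L/s = 0.0453 m³/s.
After input A: C = (15·0.539 + 0.0453·14) / 15.05 = 0.5795 mg/L.
After input B: C = (15.05·0.5795 + 0.0356·24.2) / 15.08 = 0.6353 mg/L.
After input C: C = (15.08·0.6353 + 0.372·12) / 15.45 = 0.9089 mg/L.

0.909 mg/L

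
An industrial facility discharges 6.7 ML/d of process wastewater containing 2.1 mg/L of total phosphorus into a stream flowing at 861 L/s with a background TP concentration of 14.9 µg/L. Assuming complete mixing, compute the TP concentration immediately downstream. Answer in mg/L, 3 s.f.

0.187 mg/L

6.7 ML/d = 0.07755 m³/s.
861 L/s = 0.861 m³/s.
14.9 µg/L = 0.0149 mg/L.
Flow-weighted mixing gives C = (0.07755·2.1 + 0.861·0.0149) / (0.07755 + 0.861) = 0.1757/0.9385 = 0.1872 mg/L.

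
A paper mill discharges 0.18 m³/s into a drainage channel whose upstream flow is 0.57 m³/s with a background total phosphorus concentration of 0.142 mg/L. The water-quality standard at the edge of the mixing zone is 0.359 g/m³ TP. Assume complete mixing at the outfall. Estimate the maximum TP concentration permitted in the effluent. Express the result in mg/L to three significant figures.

1.05 mg/L

Mass balance: 0.359·0.75 = 0.18·Cₑ + 0.57·0.142.
Cₑ = (0.2692 − 0.08094) / 0.18 = 1.046 mg/L.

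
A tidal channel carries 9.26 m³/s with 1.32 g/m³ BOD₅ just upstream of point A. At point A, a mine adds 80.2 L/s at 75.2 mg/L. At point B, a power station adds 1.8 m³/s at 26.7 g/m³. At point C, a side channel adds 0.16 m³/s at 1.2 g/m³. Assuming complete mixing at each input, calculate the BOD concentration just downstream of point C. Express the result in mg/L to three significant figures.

80.2 L/s = 0.0802 m³/s.
After input A: C = (9.26·1.32 + 0.0802·75.2) / 9.34 = 1.954 mg/L.
After input B: C = (9.34·1.954 + 1.8·26.7) / 11.14 = 5.953 mg/L.
After input C: C = (11.14·5.953 + 0.16·1.2) / 11.3 = 5.885 mg/L.

5.89 mg/L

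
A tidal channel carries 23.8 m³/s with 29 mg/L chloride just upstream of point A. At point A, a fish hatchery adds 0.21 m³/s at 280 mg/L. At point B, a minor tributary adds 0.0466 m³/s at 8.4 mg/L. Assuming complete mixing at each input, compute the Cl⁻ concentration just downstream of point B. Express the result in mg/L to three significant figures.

After input A: C = (23.8·29 + 0.21·280) / 24.01 = 31.2 mg/L.
After input B: C = (24.01·31.2 + 0.0466·8.4) / 24.06 = 31.15 mg/L.

31.2 mg/L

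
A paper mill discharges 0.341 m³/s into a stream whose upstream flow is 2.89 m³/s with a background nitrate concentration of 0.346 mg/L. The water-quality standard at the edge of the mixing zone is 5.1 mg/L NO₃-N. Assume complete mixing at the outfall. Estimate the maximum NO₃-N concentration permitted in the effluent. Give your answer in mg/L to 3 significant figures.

Mass balance: 5.1·3.231 = 0.341·Cₑ + 2.89·0.346.
Cₑ = (16.48 − 0.9999) / 0.341 = 45.39 mg/L.

45.4 mg/L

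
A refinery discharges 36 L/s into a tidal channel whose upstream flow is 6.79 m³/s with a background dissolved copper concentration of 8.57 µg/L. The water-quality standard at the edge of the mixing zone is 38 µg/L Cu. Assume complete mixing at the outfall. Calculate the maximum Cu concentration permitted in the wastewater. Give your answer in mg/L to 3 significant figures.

36 L/s = 0.036 m³/s.
8.57 µg/L = 0.00857 mg/L.
38 µg/L = 0.038 mg/L.
Mass balance: 0.038·6.826 = 0.036·Cₑ + 6.79·0.00857.
Cₑ = (0.2594 − 0.05819) / 0.036 = 5.589 mg/L.

5.59 mg/L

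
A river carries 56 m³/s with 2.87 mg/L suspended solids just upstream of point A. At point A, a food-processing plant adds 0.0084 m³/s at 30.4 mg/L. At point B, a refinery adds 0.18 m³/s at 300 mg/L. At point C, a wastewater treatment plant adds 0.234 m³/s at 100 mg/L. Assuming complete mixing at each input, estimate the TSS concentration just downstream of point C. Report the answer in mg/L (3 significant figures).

After input A: C = (56·2.87 + 0.0084·30.4) / 56.01 = 2.874 mg/L.
After input B: C = (56.01·2.874 + 0.18·300) / 56.19 = 3.826 mg/L.
After input C: C = (56.19·3.826 + 0.234·100) / 56.42 = 4.225 mg/L.

4.22 mg/L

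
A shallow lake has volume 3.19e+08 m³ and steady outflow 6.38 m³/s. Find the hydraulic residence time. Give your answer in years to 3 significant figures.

1.58 yr

Q = 6.38 m³/s × 3.156e+07 s/yr = 2.013e+08 m³/yr.
Hydraulic residence time τ = V/Q = 3.19e+08/2.013e+08 = 1.584 yr.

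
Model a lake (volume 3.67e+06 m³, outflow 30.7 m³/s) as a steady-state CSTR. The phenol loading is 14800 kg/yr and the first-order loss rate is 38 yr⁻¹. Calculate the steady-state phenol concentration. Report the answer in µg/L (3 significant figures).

Outflow Q = 30.7 m³/s × 3.156e+07 s/yr = 9.688e+08 m³/yr.
Steady-state CSTR mass balance: W = Q·C + k·V·C, so C = W/(Q + kV).
Q + kV = 9.688e+08 + 38·3.67e+06 = 1.108e+09 m³/yr.
C = 14800/1.108e+09 = 1.335e-05 kg/m³ = 0.01335 mg/L = 13.35 µg/L.

13.4 µg/L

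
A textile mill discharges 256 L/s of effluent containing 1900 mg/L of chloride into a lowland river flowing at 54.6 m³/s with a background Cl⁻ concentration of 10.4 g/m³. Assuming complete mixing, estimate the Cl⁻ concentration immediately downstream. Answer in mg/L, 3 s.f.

19.2 mg/L

256 L/s = 0.256 m³/s.
By mass balance at complete mixing, C = (0.256·1900 + 54.6·10.4) / (0.256 + 54.6) = 1054/54.86 = 19.22 mg/L.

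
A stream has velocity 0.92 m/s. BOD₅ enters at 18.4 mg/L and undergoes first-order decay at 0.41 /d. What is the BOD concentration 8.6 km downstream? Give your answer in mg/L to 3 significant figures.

Travel time t = 8.6 km / 0.92 m/s = 8600/0.92 = 9348 s = 0.1082 d.
First-order decay: C = 18.4·exp(−0.41·0.1082) = 18.4·0.9566 = 17.6 mg/L.

17.6 mg/L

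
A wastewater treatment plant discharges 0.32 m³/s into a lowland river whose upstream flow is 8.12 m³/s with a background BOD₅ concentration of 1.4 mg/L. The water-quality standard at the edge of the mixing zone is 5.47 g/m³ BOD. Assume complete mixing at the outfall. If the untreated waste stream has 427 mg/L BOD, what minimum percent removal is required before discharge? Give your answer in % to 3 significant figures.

Mass balance: 5.47·8.44 = 0.32·Cₑ + 8.12·1.4.
Cₑ = (46.17 − 11.37) / 0.32 = 108.7 mg/L.
Required removal = 1 − 108.7/427 = 74.53 %.

74.5 %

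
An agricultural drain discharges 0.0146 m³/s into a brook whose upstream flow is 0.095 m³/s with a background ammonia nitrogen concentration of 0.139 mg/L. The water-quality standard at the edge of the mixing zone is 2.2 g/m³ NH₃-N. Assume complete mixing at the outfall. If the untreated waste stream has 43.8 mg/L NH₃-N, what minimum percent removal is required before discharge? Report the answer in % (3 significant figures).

64.4 %

Mass balance: 2.2·0.1096 = 0.0146·Cₑ + 0.095·0.139.
Cₑ = (0.2411 − 0.01321) / 0.0146 = 15.61 mg/L.
Required removal = 1 − 15.61/43.8 = 64.36 %.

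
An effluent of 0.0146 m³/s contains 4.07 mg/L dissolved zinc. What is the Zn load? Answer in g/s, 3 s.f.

Mass flux = Q·C = 0.0146 m³/s × 4.07 g/m³ = 0.05942 g/s.

0.0594 g/s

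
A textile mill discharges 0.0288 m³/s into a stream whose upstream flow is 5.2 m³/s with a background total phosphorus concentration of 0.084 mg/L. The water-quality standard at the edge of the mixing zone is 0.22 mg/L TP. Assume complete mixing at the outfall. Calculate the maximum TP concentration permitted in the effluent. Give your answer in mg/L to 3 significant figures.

Mass balance: 0.22·5.229 = 0.0288·Cₑ + 5.2·0.084.
Cₑ = (1.15 − 0.4368) / 0.0288 = 24.78 mg/L.

24.8 mg/L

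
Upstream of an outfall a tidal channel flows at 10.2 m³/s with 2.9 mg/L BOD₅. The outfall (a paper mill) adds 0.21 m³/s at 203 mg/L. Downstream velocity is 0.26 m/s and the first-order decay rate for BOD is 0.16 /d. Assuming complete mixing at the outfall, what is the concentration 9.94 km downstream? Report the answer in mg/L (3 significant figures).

6.46 mg/L

After complete mixing, C₀ = (0.21·203 + 10.2·2.9) / 10.41 = 6.937 mg/L.
Travel time t = 9940 m / 0.26 m/s = 3.823e+04 s = 0.4425 d.
C = 6.937·exp(−0.16·0.4425) = 6.937·0.9317 = 6.462 mg/L.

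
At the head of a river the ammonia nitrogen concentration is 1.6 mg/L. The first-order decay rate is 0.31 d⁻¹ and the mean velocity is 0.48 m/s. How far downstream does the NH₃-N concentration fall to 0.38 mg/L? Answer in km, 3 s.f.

From C = C₀·e^(−kt), t = ln(C₀/C)/k = ln(1.6/0.38)/0.31 = 1.438/0.31 = 4.637 d.
Distance = v·t = 0.48 m/s × 4.007e+05 s = 1.923e+05 m = 192.3 km.

192 km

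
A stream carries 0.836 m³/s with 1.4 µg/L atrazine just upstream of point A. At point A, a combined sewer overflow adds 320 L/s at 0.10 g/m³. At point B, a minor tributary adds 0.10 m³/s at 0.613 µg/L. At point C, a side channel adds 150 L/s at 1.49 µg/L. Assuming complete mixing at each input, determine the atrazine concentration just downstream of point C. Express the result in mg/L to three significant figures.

0.0238 mg/L

1.4 µg/L = 0.0014 mg/L.
320 L/s = 0.32 m³/s.
After input A: C = (0.836·0.0014 + 0.32·0.1) / 1.156 = 0.02869 mg/L.
0.613 µg/L = 0.000613 mg/L.
After input B: C = (1.156·0.02869 + 0.1·0.000613) / 1.256 = 0.02646 mg/L.
150 L/s = 0.15 m³/s.
1.49 µg/L = 0.00149 mg/L.
After input C: C = (1.256·0.02646 + 0.15·0.00149) / 1.406 = 0.02379 mg/L.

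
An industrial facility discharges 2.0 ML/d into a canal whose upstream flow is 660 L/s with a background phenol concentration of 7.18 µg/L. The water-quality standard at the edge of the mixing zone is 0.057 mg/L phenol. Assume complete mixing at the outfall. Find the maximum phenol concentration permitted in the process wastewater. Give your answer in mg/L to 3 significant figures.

1.48 mg/L

2.0 ML/d = 0.02315 m³/s.
660 L/s = 0.66 m³/s.
7.18 µg/L = 0.00718 mg/L.
Mass balance: 0.057·0.6831 = 0.02315·Cₑ + 0.66·0.00718.
Cₑ = (0.03894 − 0.004739) / 0.02315 = 1.477 mg/L.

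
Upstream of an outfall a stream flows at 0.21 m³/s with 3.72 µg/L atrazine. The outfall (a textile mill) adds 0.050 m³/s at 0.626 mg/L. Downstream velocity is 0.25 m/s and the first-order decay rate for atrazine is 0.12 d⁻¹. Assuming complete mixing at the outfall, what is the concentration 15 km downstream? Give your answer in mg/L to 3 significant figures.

0.114 mg/L

3.72 µg/L = 0.00372 mg/L.
After complete mixing, C₀ = (0.05·0.626 + 0.21·0.00372) / 0.26 = 0.1234 mg/L.
Travel time t = 1.5e+04 m / 0.25 m/s = 6e+04 s = 0.6944 d.
C = 0.1234·exp(−0.12·0.6944) = 0.1234·0.92 = 0.1135 mg/L.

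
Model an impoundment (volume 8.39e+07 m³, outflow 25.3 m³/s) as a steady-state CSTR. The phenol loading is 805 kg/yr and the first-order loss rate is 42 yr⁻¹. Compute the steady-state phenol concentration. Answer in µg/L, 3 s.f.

Outflow Q = 25.3 m³/s × 3.156e+07 s/yr = 7.984e+08 m³/yr.
Steady-state CSTR mass balance: W = Q·C + k·V·C, so C = W/(Q + kV).
Q + kV = 7.984e+08 + 42·8.39e+07 = 4.322e+09 m³/yr.
C = 805/4.322e+09 = 1.862e-07 kg/m³ = 0.0001862 mg/L = 0.1862 µg/L.

0.186 µg/L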